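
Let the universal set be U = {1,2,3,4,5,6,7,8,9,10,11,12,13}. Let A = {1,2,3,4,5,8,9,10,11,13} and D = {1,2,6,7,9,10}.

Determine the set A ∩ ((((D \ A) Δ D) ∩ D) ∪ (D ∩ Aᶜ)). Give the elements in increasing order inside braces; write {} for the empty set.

D \ A = {6,7}
(D \ A) Δ D = {1,2,9,10}
((D \ A) Δ D) ∩ D = {1,2,9,10}
Aᶜ = {6,7,12}
D ∩ Aᶜ = {6,7}
(((D \ A) Δ D) ∩ D) ∪ (D ∩ Aᶜ) = {1,2,6,7,9,10}
A ∩ ((((D \ A) Δ D) ∩ D) ∪ (D ∩ Aᶜ)) = {1,2,9,10}

{1,2,9,10}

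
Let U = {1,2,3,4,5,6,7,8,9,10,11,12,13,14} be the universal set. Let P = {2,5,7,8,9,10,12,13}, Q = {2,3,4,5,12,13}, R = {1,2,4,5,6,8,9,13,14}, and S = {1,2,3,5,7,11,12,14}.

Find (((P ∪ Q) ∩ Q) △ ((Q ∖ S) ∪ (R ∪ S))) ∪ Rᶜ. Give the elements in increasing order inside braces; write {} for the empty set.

P ∪ Q = {2,3,4,5,7,8,9,10,12,13}
(P ∪ Q) ∩ Q = {2,3,4,5,12,13}
Q ∖ S = {4,13}
R ∪ S = {1,2,3,4,5,6,7,8,9,11,12,13,14}
(Q ∖ S) ∪ (R ∪ S) = {1,2,3,4,5,6,7,8,9,11,12,13,14}
((P ∪ Q) ∩ Q) △ ((Q ∖ S) ∪ (R ∪ S)) = {1,6,7,8,9,11,14}
Rᶜ = {3,7,10,11,12}
(((P ∪ Q) ∩ Q) △ ((Q ∖ S) ∪ (R ∪ S))) ∪ Rᶜ = {1,3,6,7,8,9,10,11,12,14}

{1,3,6,7,8,9,10,11,12,14}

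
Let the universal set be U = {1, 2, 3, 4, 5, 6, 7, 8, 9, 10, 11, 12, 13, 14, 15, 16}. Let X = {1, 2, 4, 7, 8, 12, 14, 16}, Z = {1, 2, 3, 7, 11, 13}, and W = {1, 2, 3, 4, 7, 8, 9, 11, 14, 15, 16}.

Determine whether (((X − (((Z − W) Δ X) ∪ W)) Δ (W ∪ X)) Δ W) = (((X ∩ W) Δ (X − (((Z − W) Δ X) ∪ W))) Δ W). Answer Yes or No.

No

Z − W = {13}
(Z − W) Δ X = {1, 2, 4, 7, 8, 12, 13, 14, 16}
((Z − W) Δ X) ∪ W = {1, 2, 3, 4, 7, 8, 9, 11, 12, 13, 14, 15, 16}
X − (((Z − W) Δ X) ∪ W) = {}
W ∪ X = {1, 2, 3, 4, 7, 8, 9, 11, 12, 14, 15, 16}
(X − (((Z − W) Δ X) ∪ W)) Δ (W ∪ X) = {1, 2, 3, 4, 7, 8, 9, 11, 12, 14, 15, 16}
((X − (((Z − W) Δ X) ∪ W)) Δ (W ∪ X)) Δ W = {12}
X ∩ W = {1, 2, 4, 7, 8, 14, 16}
(X ∩ W) Δ (X − (((Z − W) Δ X) ∪ W)) = {1, 2, 4, 7, 8, 14, 16}
((X ∩ W) Δ (X − (((Z − W) Δ X) ∪ W))) Δ W = {3, 9, 11, 15}
3 ∈ ((X ∩ W) Δ (X − (((Z − W) Δ X) ∪ W))) Δ W but 3 ∉ ((X − (((Z − W) Δ X) ∪ W)) Δ (W ∪ X)) Δ W, so they differ.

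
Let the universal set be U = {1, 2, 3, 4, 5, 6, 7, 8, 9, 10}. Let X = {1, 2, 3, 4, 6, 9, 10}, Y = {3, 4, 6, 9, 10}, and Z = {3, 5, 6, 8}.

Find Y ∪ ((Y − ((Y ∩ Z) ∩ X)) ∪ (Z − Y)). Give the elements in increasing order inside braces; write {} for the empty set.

{3, 4, 5, 6, 8, 9, 10}

Y ∩ Z = {3, 6}
(Y ∩ Z) ∩ X = {3, 6}
Y − ((Y ∩ Z) ∩ X) = {4, 9, 10}
Z − Y = {5, 8}
(Y − ((Y ∩ Z) ∩ X)) ∪ (Z − Y) = {4, 5, 8, 9, 10}
Y ∪ ((Y − ((Y ∩ Z) ∩ X)) ∪ (Z − Y)) = {3, 4, 5, 6, 8, 9, 10}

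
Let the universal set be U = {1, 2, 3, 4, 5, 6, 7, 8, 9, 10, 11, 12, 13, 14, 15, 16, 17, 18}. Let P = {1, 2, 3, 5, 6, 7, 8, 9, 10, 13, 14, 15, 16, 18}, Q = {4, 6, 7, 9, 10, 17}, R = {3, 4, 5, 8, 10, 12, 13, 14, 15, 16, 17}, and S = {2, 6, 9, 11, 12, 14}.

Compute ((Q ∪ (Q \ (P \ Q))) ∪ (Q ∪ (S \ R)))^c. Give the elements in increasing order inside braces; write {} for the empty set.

P \ Q = {1, 2, 3, 5, 8, 13, 14, 15, 16, 18}
Q \ (P \ Q) = {4, 6, 7, 9, 10, 17}
Q ∪ (Q \ (P \ Q)) = {4, 6, 7, 9, 10, 17}
S \ R = {2, 6, 9, 11}
Q ∪ (S \ R) = {2, 4, 6, 7, 9, 10, 11, 17}
(Q ∪ (Q \ (P \ Q))) ∪ (Q ∪ (S \ R)) = {2, 4, 6, 7, 9, 10, 11, 17}
((Q ∪ (Q \ (P \ Q))) ∪ (Q ∪ (S \ R)))^c = {1, 3, 5, 8, 12, 13, 14, 15, 16, 18}

{1, 3, 5, 8, 12, 13, 14, 15, 16, 18}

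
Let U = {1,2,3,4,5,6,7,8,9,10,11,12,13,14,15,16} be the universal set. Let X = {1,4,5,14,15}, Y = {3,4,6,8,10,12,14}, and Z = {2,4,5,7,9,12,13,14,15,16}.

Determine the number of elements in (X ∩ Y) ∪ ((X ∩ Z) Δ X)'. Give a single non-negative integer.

15

X ∩ Y = {4,14}
X ∩ Z = {4,5,14,15}
(X ∩ Z) Δ X = {1}
((X ∩ Z) Δ X)' = {2,3,4,5,6,7,8,9,10,11,12,13,14,15,16}
(X ∩ Y) ∪ ((X ∩ Z) Δ X)' = {2,3,4,5,6,7,8,9,10,11,12,13,14,15,16}
|(X ∩ Y) ∪ ((X ∩ Z) Δ X)'| = 15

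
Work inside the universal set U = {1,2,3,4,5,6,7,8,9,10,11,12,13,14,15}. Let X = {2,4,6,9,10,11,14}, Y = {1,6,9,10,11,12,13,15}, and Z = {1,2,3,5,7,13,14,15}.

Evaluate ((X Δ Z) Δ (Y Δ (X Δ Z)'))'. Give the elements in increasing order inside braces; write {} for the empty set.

{1,6,9,10,11,12,13,15}

X Δ Z = {1,3,4,5,6,7,9,10,11,13,15}
(X Δ Z)' = {2,8,12,14}
Y Δ (X Δ Z)' = {1,2,6,8,9,10,11,13,14,15}
(X Δ Z) Δ (Y Δ (X Δ Z)') = {2,3,4,5,7,8,14}
((X Δ Z) Δ (Y Δ (X Δ Z)'))' = {1,6,9,10,11,12,13,15}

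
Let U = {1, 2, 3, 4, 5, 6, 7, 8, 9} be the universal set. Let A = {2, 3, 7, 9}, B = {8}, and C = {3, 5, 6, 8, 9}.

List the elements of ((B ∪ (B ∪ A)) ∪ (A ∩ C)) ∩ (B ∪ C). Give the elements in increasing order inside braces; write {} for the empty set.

{3, 8, 9}

B ∪ A = {2, 3, 7, 8, 9}
B ∪ (B ∪ A) = {2, 3, 7, 8, 9}
A ∩ C = {3, 9}
(B ∪ (B ∪ A)) ∪ (A ∩ C) = {2, 3, 7, 8, 9}
B ∪ C = {3, 5, 6, 8, 9}
((B ∪ (B ∪ A)) ∪ (A ∩ C)) ∩ (B ∪ C) = {3, 8, 9}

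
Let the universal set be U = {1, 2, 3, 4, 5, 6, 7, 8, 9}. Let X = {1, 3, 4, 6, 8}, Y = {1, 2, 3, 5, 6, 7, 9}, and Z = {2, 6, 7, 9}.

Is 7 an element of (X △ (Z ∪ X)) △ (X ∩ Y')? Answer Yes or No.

Yes

7 ∈ Z and 7 ∉ X, so 7 ∈ Z ∪ X
7 ∉ X and 7 ∈ (Z ∪ X), so 7 ∈ X △ (Z ∪ X)
7 ∈ Y, so 7 ∉ Y'
7 ∉ X and 7 ∉ Y', so 7 ∉ X ∩ Y'
7 ∈ (X △ (Z ∪ X)) and 7 ∉ (X ∩ Y'), so 7 ∈ (X △ (Z ∪ X)) △ (X ∩ Y')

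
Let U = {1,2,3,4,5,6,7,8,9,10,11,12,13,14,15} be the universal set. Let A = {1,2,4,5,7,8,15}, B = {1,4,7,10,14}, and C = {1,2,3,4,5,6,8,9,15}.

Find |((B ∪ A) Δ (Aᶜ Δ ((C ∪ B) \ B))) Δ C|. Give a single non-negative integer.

11

B ∪ A = {1,2,4,5,7,8,10,14,15}
Aᶜ = {3,6,9,10,11,12,13,14}
C ∪ B = {1,2,3,4,5,6,7,8,9,10,14,15}
(C ∪ B) \ B = {2,3,5,6,8,9,15}
Aᶜ Δ ((C ∪ B) \ B) = {2,5,8,10,11,12,13,14,15}
(B ∪ A) Δ (Aᶜ Δ ((C ∪ B) \ B)) = {1,4,7,11,12,13}
((B ∪ A) Δ (Aᶜ Δ ((C ∪ B) \ B))) Δ C = {2,3,5,6,7,8,9,11,12,13,15}
|((B ∪ A) Δ (Aᶜ Δ ((C ∪ B) \ B))) Δ C| = 11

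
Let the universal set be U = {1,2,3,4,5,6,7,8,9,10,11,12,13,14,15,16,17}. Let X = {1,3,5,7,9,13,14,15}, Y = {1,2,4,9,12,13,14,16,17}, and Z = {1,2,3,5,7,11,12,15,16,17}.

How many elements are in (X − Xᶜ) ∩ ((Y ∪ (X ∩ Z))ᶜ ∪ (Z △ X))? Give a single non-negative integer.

Xᶜ = {2,4,6,8,10,11,12,16,17}
X − Xᶜ = {1,3,5,7,9,13,14,15}
X ∩ Z = {1,3,5,7,15}
Y ∪ (X ∩ Z) = {1,2,3,4,5,7,9,12,13,14,15,16,17}
(Y ∪ (X ∩ Z))ᶜ = {6,8,10,11}
Z △ X = {2,9,11,12,13,14,16,17}
(Y ∪ (X ∩ Z))ᶜ ∪ (Z △ X) = {2,6,8,9,10,11,12,13,14,16,17}
(X − Xᶜ) ∩ ((Y ∪ (X ∩ Z))ᶜ ∪ (Z △ X)) = {9,13,14}
|(X − Xᶜ) ∩ ((Y ∪ (X ∩ Z))ᶜ ∪ (Z △ X))| = 3

3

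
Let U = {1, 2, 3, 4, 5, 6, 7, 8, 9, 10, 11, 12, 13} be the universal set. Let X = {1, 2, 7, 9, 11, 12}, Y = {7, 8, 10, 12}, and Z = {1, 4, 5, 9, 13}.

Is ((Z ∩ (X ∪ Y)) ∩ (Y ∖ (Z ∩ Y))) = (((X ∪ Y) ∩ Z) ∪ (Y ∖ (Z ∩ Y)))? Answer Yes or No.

No

X ∪ Y = {1, 2, 7, 8, 9, 10, 11, 12}
Z ∩ (X ∪ Y) = {1, 9}
Z ∩ Y = {}
Y ∖ (Z ∩ Y) = {7, 8, 10, 12}
(Z ∩ (X ∪ Y)) ∩ (Y ∖ (Z ∩ Y)) = {}
(X ∪ Y) ∩ Z = {1, 9}
((X ∪ Y) ∩ Z) ∪ (Y ∖ (Z ∩ Y)) = {1, 7, 8, 9, 10, 12}
1 ∈ ((X ∪ Y) ∩ Z) ∪ (Y ∖ (Z ∩ Y)) but 1 ∉ (Z ∩ (X ∪ Y)) ∩ (Y ∖ (Z ∩ Y)), so they differ.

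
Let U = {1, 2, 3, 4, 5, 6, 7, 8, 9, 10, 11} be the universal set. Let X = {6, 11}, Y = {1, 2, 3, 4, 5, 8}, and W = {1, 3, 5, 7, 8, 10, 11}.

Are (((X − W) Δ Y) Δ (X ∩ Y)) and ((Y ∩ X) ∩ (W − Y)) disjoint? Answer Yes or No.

Yes

X − W = {6}
(X − W) Δ Y = {1, 2, 3, 4, 5, 6, 8}
X ∩ Y = {}
((X − W) Δ Y) Δ (X ∩ Y) = {1, 2, 3, 4, 5, 6, 8}
Y ∩ X = {}
W − Y = {7, 10, 11}
(Y ∩ X) ∩ (W − Y) = {}
{1, 2, 3, 4, 5, 6, 8} and {} share no elements.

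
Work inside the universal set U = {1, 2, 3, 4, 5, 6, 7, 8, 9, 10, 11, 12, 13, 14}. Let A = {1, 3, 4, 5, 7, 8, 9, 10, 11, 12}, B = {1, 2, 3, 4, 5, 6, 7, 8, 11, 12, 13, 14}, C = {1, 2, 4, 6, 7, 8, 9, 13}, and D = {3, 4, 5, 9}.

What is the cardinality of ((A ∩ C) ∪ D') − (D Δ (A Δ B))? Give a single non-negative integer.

6

A ∩ C = {1, 4, 7, 8, 9}
D' = {1, 2, 6, 7, 8, 10, 11, 12, 13, 14}
(A ∩ C) ∪ D' = {1, 2, 4, 6, 7, 8, 9, 10, 11, 12, 13, 14}
A Δ B = {2, 6, 9, 10, 13, 14}
D Δ (A Δ B) = {2, 3, 4, 5, 6, 10, 13, 14}
((A ∩ C) ∪ D') − (D Δ (A Δ B)) = {1, 7, 8, 9, 11, 12}
|((A ∩ C) ∪ D') − (D Δ (A Δ B))| = 6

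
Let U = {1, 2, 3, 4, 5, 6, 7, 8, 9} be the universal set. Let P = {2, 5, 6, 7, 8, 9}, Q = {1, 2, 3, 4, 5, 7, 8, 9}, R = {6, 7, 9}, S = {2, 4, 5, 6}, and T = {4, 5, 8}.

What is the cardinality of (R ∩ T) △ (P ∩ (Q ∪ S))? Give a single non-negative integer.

R ∩ T = {}
Q ∪ S = {1, 2, 3, 4, 5, 6, 7, 8, 9}
P ∩ (Q ∪ S) = {2, 5, 6, 7, 8, 9}
(R ∩ T) △ (P ∩ (Q ∪ S)) = {2, 5, 6, 7, 8, 9}
|(R ∩ T) △ (P ∩ (Q ∪ S))| = 6

6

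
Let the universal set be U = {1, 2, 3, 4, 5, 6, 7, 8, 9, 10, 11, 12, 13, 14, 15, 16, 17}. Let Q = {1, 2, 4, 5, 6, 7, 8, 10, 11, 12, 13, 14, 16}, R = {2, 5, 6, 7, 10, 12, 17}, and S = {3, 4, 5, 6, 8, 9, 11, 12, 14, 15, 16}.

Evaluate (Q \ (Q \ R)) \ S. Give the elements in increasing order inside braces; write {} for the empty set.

Q \ R = {1, 4, 8, 11, 13, 14, 16}
Q \ (Q \ R) = {2, 5, 6, 7, 10, 12}
(Q \ (Q \ R)) \ S = {2, 7, 10}

{2, 7, 10}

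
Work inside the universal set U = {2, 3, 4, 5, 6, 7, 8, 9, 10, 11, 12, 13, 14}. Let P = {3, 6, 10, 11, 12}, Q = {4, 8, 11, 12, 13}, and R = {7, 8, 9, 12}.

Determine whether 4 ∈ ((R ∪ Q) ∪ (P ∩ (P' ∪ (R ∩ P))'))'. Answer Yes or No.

No

4 ∉ R and 4 ∈ Q, so 4 ∈ R ∪ Q
4 ∉ P, so 4 ∈ P'
4 ∉ R and 4 ∉ P, so 4 ∉ R ∩ P
4 ∈ P' and 4 ∉ (R ∩ P), so 4 ∈ P' ∪ (R ∩ P)
4 ∉ (P' ∪ (R ∩ P))' since 4 ∈ (P' ∪ (R ∩ P))
4 ∉ P and 4 ∉ (P' ∪ (R ∩ P))', so 4 ∉ P ∩ (P' ∪ (R ∩ P))'
4 ∈ (R ∪ Q) and 4 ∉ (P ∩ (P' ∪ (R ∩ P))'), so 4 ∈ (R ∪ Q) ∪ (P ∩ (P' ∪ (R ∩ P))')
4 ∉ ((R ∪ Q) ∪ (P ∩ (P' ∪ (R ∩ P))'))' since 4 ∈ ((R ∪ Q) ∪ (P ∩ (P' ∪ (R ∩ P))'))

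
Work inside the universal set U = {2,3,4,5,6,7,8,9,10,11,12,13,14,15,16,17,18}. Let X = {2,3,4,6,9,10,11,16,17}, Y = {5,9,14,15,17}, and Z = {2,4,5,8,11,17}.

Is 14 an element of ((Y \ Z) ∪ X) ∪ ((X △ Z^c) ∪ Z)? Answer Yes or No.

Yes

14 ∈ Y and 14 ∉ Z, so 14 ∈ Y \ Z
14 ∈ (Y \ Z) and 14 ∉ X, so 14 ∈ (Y \ Z) ∪ X
14 ∉ Z, so 14 ∈ Z^c
14 ∉ X and 14 ∈ Z^c, so 14 ∈ X △ Z^c
14 ∈ (X △ Z^c) and 14 ∉ Z, so 14 ∈ (X △ Z^c) ∪ Z
14 ∈ ((Y \ Z) ∪ X) and 14 ∈ ((X △ Z^c) ∪ Z), so 14 ∈ ((Y \ Z) ∪ X) ∪ ((X △ Z^c) ∪ Z)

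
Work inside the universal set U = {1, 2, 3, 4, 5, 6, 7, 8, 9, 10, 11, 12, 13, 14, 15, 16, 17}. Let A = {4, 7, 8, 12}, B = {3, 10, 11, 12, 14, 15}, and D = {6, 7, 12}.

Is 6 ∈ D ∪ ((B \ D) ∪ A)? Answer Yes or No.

Yes

6 ∉ B and 6 ∈ D, so 6 ∉ B \ D
6 ∉ (B \ D) and 6 ∉ A, so 6 ∉ (B \ D) ∪ A
6 ∈ D and 6 ∉ ((B \ D) ∪ A), so 6 ∈ D ∪ ((B \ D) ∪ A)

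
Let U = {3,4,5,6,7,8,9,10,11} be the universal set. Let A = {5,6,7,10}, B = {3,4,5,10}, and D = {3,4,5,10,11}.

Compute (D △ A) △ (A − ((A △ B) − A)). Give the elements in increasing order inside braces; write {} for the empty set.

{3,4,5,10,11}

D △ A = {3,4,6,7,11}
A △ B = {3,4,6,7}
(A △ B) − A = {3,4}
A − ((A △ B) − A) = {5,6,7,10}
(D △ A) △ (A − ((A △ B) − A)) = {3,4,5,10,11}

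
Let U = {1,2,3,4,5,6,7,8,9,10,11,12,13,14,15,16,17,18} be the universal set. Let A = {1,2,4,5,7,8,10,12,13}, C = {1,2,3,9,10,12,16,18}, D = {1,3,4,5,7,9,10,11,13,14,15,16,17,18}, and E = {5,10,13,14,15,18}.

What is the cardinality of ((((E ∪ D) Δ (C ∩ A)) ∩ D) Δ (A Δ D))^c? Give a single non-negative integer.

11

E ∪ D = {1,3,4,5,7,9,10,11,13,14,15,16,17,18}
C ∩ A = {1,2,10,12}
(E ∪ D) Δ (C ∩ A) = {2,3,4,5,7,9,11,12,13,14,15,16,17,18}
((E ∪ D) Δ (C ∩ A)) ∩ D = {3,4,5,7,9,11,13,14,15,16,17,18}
A Δ D = {2,3,8,9,11,12,14,15,16,17,18}
(((E ∪ D) Δ (C ∩ A)) ∩ D) Δ (A Δ D) = {2,4,5,7,8,12,13}
((((E ∪ D) Δ (C ∩ A)) ∩ D) Δ (A Δ D))^c = {1,3,6,9,10,11,14,15,16,17,18}
|((((E ∪ D) Δ (C ∩ A)) ∩ D) Δ (A Δ D))^c| = 11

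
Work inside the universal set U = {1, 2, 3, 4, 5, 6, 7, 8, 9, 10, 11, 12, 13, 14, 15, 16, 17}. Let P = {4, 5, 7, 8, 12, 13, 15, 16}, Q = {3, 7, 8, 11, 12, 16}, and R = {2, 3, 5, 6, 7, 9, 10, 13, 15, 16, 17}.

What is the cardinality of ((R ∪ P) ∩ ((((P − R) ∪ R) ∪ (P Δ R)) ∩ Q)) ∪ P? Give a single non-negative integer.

9

R ∪ P = {2, 3, 4, 5, 6, 7, 8, 9, 10, 12, 13, 15, 16, 17}
P − R = {4, 8, 12}
(P − R) ∪ R = {2, 3, 4, 5, 6, 7, 8, 9, 10, 12, 13, 15, 16, 17}
P Δ R = {2, 3, 4, 6, 8, 9, 10, 12, 17}
((P − R) ∪ R) ∪ (P Δ R) = {2, 3, 4, 5, 6, 7, 8, 9, 10, 12, 13, 15, 16, 17}
(((P − R) ∪ R) ∪ (P Δ R)) ∩ Q = {3, 7, 8, 12, 16}
(R ∪ P) ∩ ((((P − R) ∪ R) ∪ (P Δ R)) ∩ Q) = {3, 7, 8, 12, 16}
((R ∪ P) ∩ ((((P − R) ∪ R) ∪ (P Δ R)) ∩ Q)) ∪ P = {3, 4, 5, 7, 8, 12, 13, 15, 16}
|((R ∪ P) ∩ ((((P − R) ∪ R) ∪ (P Δ R)) ∩ Q)) ∪ P| = 9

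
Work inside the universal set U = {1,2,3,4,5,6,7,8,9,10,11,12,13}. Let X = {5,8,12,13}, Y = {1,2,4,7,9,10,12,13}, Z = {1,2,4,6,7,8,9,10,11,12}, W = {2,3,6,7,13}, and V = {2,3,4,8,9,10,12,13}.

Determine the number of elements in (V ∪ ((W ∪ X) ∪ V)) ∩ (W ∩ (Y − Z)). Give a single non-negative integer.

W ∪ X = {2,3,5,6,7,8,12,13}
(W ∪ X) ∪ V = {2,3,4,5,6,7,8,9,10,12,13}
V ∪ ((W ∪ X) ∪ V) = {2,3,4,5,6,7,8,9,10,12,13}
Y − Z = {13}
W ∩ (Y − Z) = {13}
(V ∪ ((W ∪ X) ∪ V)) ∩ (W ∩ (Y − Z)) = {13}
|(V ∪ ((W ∪ X) ∪ V)) ∩ (W ∩ (Y − Z))| = 1

1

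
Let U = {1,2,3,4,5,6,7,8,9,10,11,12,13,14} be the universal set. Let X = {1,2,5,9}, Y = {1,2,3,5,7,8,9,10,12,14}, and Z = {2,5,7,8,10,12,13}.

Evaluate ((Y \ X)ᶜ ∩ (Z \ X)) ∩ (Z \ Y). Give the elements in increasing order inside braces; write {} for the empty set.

{13}

Y \ X = {3,7,8,10,12,14}
(Y \ X)ᶜ = {1,2,4,5,6,9,11,13}
Z \ X = {7,8,10,12,13}
(Y \ X)ᶜ ∩ (Z \ X) = {13}
Z \ Y = {13}
((Y \ X)ᶜ ∩ (Z \ X)) ∩ (Z \ Y) = {13}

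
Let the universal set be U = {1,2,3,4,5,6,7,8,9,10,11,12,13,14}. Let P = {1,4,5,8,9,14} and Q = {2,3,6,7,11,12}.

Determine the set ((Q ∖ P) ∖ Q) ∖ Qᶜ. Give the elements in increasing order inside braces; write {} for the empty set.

{}

Q ∖ P = {2,3,6,7,11,12}
(Q ∖ P) ∖ Q = {}
Qᶜ = {1,4,5,8,9,10,13,14}
((Q ∖ P) ∖ Q) ∖ Qᶜ = {}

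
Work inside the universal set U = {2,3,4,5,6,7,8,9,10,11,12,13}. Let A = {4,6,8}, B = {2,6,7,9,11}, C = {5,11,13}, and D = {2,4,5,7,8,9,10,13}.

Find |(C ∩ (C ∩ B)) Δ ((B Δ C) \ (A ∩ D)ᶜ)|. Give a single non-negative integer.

1

C ∩ B = {11}
C ∩ (C ∩ B) = {11}
B Δ C = {2,5,6,7,9,13}
A ∩ D = {4,8}
(A ∩ D)ᶜ = {2,3,5,6,7,9,10,11,12,13}
(B Δ C) \ (A ∩ D)ᶜ = {}
(C ∩ (C ∩ B)) Δ ((B Δ C) \ (A ∩ D)ᶜ) = {11}
|(C ∩ (C ∩ B)) Δ ((B Δ C) \ (A ∩ D)ᶜ)| = 1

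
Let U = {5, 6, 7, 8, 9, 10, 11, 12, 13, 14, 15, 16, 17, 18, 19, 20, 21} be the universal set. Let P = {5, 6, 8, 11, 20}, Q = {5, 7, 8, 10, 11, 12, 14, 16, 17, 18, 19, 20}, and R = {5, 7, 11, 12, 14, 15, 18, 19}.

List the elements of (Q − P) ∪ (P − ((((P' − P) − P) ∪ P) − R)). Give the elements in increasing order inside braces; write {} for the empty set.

Q − P = {7, 10, 12, 14, 16, 17, 18, 19}
P' = {7, 9, 10, 12, 13, 14, 15, 16, 17, 18, 19, 21}
P' − P = {7, 9, 10, 12, 13, 14, 15, 16, 17, 18, 19, 21}
(P' − P) − P = {7, 9, 10, 12, 13, 14, 15, 16, 17, 18, 19, 21}
((P' − P) − P) ∪ P = {5, 6, 7, 8, 9, 10, 11, 12, 13, 14, 15, 16, 17, 18, 19, 20, 21}
(((P' − P) − P) ∪ P) − R = {6, 8, 9, 10, 13, 16, 17, 20, 21}
P − ((((P' − P) − P) ∪ P) − R) = {5, 11}
(Q − P) ∪ (P − ((((P' − P) − P) ∪ P) − R)) = {5, 7, 10, 11, 12, 14, 16, 17, 18, 19}

{5, 7, 10, 11, 12, 14, 16, 17, 18, 19}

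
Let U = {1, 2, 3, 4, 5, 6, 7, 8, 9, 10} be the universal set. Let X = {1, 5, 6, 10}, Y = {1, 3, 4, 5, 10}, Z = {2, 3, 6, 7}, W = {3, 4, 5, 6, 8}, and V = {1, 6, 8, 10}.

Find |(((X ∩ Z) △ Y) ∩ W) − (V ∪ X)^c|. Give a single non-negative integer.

2

X ∩ Z = {6}
(X ∩ Z) △ Y = {1, 3, 4, 5, 6, 10}
((X ∩ Z) △ Y) ∩ W = {3, 4, 5, 6}
V ∪ X = {1, 5, 6, 8, 10}
(V ∪ X)^c = {2, 3, 4, 7, 9}
(((X ∩ Z) △ Y) ∩ W) − (V ∪ X)^c = {5, 6}
|(((X ∩ Z) △ Y) ∩ W) − (V ∪ X)^c| = 2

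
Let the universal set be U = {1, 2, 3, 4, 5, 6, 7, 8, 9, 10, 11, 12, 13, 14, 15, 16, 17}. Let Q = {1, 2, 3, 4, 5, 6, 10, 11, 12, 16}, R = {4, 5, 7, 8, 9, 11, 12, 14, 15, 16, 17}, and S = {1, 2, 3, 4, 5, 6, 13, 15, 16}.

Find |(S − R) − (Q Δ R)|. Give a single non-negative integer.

1

S − R = {1, 2, 3, 6, 13}
Q Δ R = {1, 2, 3, 6, 7, 8, 9, 10, 14, 15, 17}
(S − R) − (Q Δ R) = {13}
|(S − R) − (Q Δ R)| = 1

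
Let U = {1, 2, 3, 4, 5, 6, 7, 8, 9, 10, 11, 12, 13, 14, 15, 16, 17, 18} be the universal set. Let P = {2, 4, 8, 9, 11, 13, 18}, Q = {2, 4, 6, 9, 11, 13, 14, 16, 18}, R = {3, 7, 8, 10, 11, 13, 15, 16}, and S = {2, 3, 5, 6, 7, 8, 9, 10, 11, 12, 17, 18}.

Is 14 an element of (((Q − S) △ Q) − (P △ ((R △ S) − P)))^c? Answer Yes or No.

Yes

14 ∈ Q and 14 ∉ S, so 14 ∈ Q − S
14 ∈ (Q − S) and 14 ∈ Q, so 14 ∉ (Q − S) △ Q
14 ∉ R and 14 ∉ S, so 14 ∉ R △ S
14 ∉ (R △ S) and 14 ∉ P, so 14 ∉ (R △ S) − P
14 ∉ P and 14 ∉ ((R △ S) − P), so 14 ∉ P △ ((R △ S) − P)
14 ∉ ((Q − S) △ Q) and 14 ∉ (P △ ((R △ S) − P)), so 14 ∉ ((Q − S) △ Q) − (P △ ((R △ S) − P))
14 ∈ (((Q − S) △ Q) − (P △ ((R △ S) − P)))^c since 14 ∉ (((Q − S) △ Q) − (P △ ((R △ S) − P)))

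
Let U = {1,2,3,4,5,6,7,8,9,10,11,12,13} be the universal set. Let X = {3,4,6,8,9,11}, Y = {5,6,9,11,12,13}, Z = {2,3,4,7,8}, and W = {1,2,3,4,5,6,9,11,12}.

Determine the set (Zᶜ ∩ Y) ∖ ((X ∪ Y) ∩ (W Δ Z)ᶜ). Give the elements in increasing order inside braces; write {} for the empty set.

Zᶜ = {1,5,6,9,10,11,12,13}
Zᶜ ∩ Y = {5,6,9,11,12,13}
X ∪ Y = {3,4,5,6,8,9,11,12,13}
W Δ Z = {1,5,6,7,8,9,11,12}
(W Δ Z)ᶜ = {2,3,4,10,13}
(X ∪ Y) ∩ (W Δ Z)ᶜ = {3,4,13}
(Zᶜ ∩ Y) ∖ ((X ∪ Y) ∩ (W Δ Z)ᶜ) = {5,6,9,11,12}

{5,6,9,11,12}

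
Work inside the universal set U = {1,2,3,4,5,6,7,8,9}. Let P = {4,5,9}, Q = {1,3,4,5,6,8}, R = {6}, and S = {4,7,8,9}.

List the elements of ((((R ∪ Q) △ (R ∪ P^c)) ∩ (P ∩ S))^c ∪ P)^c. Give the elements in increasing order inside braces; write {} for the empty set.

{}

R ∪ Q = {1,3,4,5,6,8}
P^c = {1,2,3,6,7,8}
R ∪ P^c = {1,2,3,6,7,8}
(R ∪ Q) △ (R ∪ P^c) = {2,4,5,7}
P ∩ S = {4,9}
((R ∪ Q) △ (R ∪ P^c)) ∩ (P ∩ S) = {4}
(((R ∪ Q) △ (R ∪ P^c)) ∩ (P ∩ S))^c = {1,2,3,5,6,7,8,9}
(((R ∪ Q) △ (R ∪ P^c)) ∩ (P ∩ S))^c ∪ P = {1,2,3,4,5,6,7,8,9}
((((R ∪ Q) △ (R ∪ P^c)) ∩ (P ∩ S))^c ∪ P)^c = {}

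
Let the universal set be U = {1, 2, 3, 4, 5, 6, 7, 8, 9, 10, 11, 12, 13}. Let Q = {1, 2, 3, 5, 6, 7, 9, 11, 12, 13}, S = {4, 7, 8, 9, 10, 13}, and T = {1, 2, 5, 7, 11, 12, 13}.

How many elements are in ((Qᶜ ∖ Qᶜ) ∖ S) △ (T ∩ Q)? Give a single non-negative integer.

7

Qᶜ = {4, 8, 10}
Qᶜ ∖ Qᶜ = {}
(Qᶜ ∖ Qᶜ) ∖ S = {}
T ∩ Q = {1, 2, 5, 7, 11, 12, 13}
((Qᶜ ∖ Qᶜ) ∖ S) △ (T ∩ Q) = {1, 2, 5, 7, 11, 12, 13}
|((Qᶜ ∖ Qᶜ) ∖ S) △ (T ∩ Q)| = 7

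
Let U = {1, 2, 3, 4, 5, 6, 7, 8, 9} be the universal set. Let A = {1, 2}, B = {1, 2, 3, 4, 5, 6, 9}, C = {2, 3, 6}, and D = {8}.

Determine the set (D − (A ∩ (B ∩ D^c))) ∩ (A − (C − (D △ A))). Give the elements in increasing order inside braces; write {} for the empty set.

D^c = {1, 2, 3, 4, 5, 6, 7, 9}
B ∩ D^c = {1, 2, 3, 4, 5, 6, 9}
A ∩ (B ∩ D^c) = {1, 2}
D − (A ∩ (B ∩ D^c)) = {8}
D △ A = {1, 2, 8}
C − (D △ A) = {3, 6}
A − (C − (D △ A)) = {1, 2}
(D − (A ∩ (B ∩ D^c))) ∩ (A − (C − (D △ A))) = {}

{}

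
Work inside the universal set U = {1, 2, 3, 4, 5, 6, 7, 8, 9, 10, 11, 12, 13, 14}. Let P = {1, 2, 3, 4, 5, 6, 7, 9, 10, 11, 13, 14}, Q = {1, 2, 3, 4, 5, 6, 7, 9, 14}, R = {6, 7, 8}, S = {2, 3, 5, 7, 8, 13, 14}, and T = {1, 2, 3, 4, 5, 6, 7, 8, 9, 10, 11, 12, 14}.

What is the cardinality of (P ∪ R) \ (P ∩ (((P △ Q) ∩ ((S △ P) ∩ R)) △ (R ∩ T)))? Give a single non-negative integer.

11

P ∪ R = {1, 2, 3, 4, 5, 6, 7, 8, 9, 10, 11, 13, 14}
P △ Q = {10, 11, 13}
S △ P = {1, 4, 6, 8, 9, 10, 11}
(S △ P) ∩ R = {6, 8}
(P △ Q) ∩ ((S △ P) ∩ R) = {}
R ∩ T = {6, 7, 8}
((P △ Q) ∩ ((S △ P) ∩ R)) △ (R ∩ T) = {6, 7, 8}
P ∩ (((P △ Q) ∩ ((S △ P) ∩ R)) △ (R ∩ T)) = {6, 7}
(P ∪ R) \ (P ∩ (((P △ Q) ∩ ((S △ P) ∩ R)) △ (R ∩ T))) = {1, 2, 3, 4, 5, 8, 9, 10, 11, 13, 14}
|(P ∪ R) \ (P ∩ (((P △ Q) ∩ ((S △ P) ∩ R)) △ (R ∩ T)))| = 11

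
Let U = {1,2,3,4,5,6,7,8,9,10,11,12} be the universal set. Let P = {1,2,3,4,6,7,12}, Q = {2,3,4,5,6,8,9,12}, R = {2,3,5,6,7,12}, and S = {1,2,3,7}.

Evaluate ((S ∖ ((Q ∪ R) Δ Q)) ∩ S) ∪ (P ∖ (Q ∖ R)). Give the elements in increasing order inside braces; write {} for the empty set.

{1,2,3,6,7,12}

Q ∪ R = {2,3,4,5,6,7,8,9,12}
(Q ∪ R) Δ Q = {7}
S ∖ ((Q ∪ R) Δ Q) = {1,2,3}
(S ∖ ((Q ∪ R) Δ Q)) ∩ S = {1,2,3}
Q ∖ R = {4,8,9}
P ∖ (Q ∖ R) = {1,2,3,6,7,12}
((S ∖ ((Q ∪ R) Δ Q)) ∩ S) ∪ (P ∖ (Q ∖ R)) = {1,2,3,6,7,12}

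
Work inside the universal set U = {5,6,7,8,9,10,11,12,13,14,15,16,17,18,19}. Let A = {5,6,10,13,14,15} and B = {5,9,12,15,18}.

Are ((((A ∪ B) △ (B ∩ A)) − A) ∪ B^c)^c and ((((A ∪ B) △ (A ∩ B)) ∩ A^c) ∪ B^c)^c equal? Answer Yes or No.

Yes

A ∪ B = {5,6,9,10,12,13,14,15,18}
B ∩ A = {5,15}
(A ∪ B) △ (B ∩ A) = {6,9,10,12,13,14,18}
((A ∪ B) △ (B ∩ A)) − A = {9,12,18}
B^c = {6,7,8,10,11,13,14,16,17,19}
(((A ∪ B) △ (B ∩ A)) − A) ∪ B^c = {6,7,8,9,10,11,12,13,14,16,17,18,19}
((((A ∪ B) △ (B ∩ A)) − A) ∪ B^c)^c = {5,15}
A ∩ B = {5,15}
(A ∪ B) △ (A ∩ B) = {6,9,10,12,13,14,18}
A^c = {7,8,9,11,12,16,17,18,19}
((A ∪ B) △ (A ∩ B)) ∩ A^c = {9,12,18}
(((A ∪ B) △ (A ∩ B)) ∩ A^c) ∪ B^c = {6,7,8,9,10,11,12,13,14,16,17,18,19}
((((A ∪ B) △ (A ∩ B)) ∩ A^c) ∪ B^c)^c = {5,15}
Both equal {5,15}, so ((((A ∪ B) △ (B ∩ A)) − A) ∪ B^c)^c = ((((A ∪ B) △ (A ∩ B)) ∩ A^c) ∪ B^c)^c.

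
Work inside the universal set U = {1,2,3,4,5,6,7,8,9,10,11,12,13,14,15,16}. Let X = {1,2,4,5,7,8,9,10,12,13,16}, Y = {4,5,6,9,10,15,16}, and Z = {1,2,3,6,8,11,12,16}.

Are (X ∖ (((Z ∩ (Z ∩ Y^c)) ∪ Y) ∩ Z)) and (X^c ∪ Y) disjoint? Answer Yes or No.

No

Y^c = {1,2,3,7,8,11,12,13,14}
Z ∩ Y^c = {1,2,3,8,11,12}
Z ∩ (Z ∩ Y^c) = {1,2,3,8,11,12}
(Z ∩ (Z ∩ Y^c)) ∪ Y = {1,2,3,4,5,6,8,9,10,11,12,15,16}
((Z ∩ (Z ∩ Y^c)) ∪ Y) ∩ Z = {1,2,3,6,8,11,12,16}
X ∖ (((Z ∩ (Z ∩ Y^c)) ∪ Y) ∩ Z) = {4,5,7,9,10,13}
X^c = {3,6,11,14,15}
X^c ∪ Y = {3,4,5,6,9,10,11,14,15,16}
4 lies in both, so they are not disjoint.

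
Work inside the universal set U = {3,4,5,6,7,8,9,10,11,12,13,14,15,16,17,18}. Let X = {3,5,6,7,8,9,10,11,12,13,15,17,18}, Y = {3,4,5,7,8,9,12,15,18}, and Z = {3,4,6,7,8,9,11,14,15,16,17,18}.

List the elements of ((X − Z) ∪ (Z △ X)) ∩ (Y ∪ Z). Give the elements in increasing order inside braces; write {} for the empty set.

{4,5,12,14,16}

X − Z = {5,10,12,13}
Z △ X = {4,5,10,12,13,14,16}
(X − Z) ∪ (Z △ X) = {4,5,10,12,13,14,16}
Y ∪ Z = {3,4,5,6,7,8,9,11,12,14,15,16,17,18}
((X − Z) ∪ (Z △ X)) ∩ (Y ∪ Z) = {4,5,12,14,16}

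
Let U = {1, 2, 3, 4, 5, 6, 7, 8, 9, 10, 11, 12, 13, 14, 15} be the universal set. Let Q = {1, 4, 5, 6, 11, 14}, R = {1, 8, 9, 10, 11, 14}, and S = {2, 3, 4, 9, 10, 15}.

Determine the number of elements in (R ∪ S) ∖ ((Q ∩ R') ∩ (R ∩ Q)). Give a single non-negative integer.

10

R ∪ S = {1, 2, 3, 4, 8, 9, 10, 11, 14, 15}
R' = {2, 3, 4, 5, 6, 7, 12, 13, 15}
Q ∩ R' = {4, 5, 6}
R ∩ Q = {1, 11, 14}
(Q ∩ R') ∩ (R ∩ Q) = {}
(R ∪ S) ∖ ((Q ∩ R') ∩ (R ∩ Q)) = {1, 2, 3, 4, 8, 9, 10, 11, 14, 15}
|(R ∪ S) ∖ ((Q ∩ R') ∩ (R ∩ Q))| = 10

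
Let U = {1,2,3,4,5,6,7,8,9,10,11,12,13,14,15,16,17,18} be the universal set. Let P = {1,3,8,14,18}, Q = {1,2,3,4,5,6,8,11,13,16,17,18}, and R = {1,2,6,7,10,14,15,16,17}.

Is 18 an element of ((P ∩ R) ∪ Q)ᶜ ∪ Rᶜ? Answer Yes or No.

Yes

18 ∈ P and 18 ∉ R, so 18 ∉ P ∩ R
18 ∉ (P ∩ R) and 18 ∈ Q, so 18 ∈ (P ∩ R) ∪ Q
18 ∉ ((P ∩ R) ∪ Q)ᶜ since 18 ∈ ((P ∩ R) ∪ Q)
18 ∉ R, so 18 ∈ Rᶜ
18 ∉ ((P ∩ R) ∪ Q)ᶜ and 18 ∈ Rᶜ, so 18 ∈ ((P ∩ R) ∪ Q)ᶜ ∪ Rᶜ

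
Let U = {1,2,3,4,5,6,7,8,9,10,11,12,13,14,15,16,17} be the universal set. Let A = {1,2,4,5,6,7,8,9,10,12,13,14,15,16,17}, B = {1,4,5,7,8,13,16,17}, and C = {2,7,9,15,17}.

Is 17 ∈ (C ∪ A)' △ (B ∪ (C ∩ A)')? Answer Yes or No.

17 ∈ C and 17 ∈ A, so 17 ∈ C ∪ A
17 ∉ (C ∪ A)' since 17 ∈ (C ∪ A)
17 ∈ C and 17 ∈ A, so 17 ∈ C ∩ A
17 ∉ (C ∩ A)' since 17 ∈ (C ∩ A)
17 ∈ B and 17 ∉ (C ∩ A)', so 17 ∈ B ∪ (C ∩ A)'
17 ∉ (C ∪ A)' and 17 ∈ (B ∪ (C ∩ A)'), so 17 ∈ (C ∪ A)' △ (B ∪ (C ∩ A)')

Yes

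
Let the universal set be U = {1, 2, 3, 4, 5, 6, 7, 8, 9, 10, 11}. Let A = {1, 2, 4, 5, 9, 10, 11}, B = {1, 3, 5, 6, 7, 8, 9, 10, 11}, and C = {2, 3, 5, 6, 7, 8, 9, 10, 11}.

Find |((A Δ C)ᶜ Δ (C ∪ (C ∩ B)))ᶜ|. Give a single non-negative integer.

A Δ C = {1, 3, 4, 6, 7, 8}
(A Δ C)ᶜ = {2, 5, 9, 10, 11}
C ∩ B = {3, 5, 6, 7, 8, 9, 10, 11}
C ∪ (C ∩ B) = {2, 3, 5, 6, 7, 8, 9, 10, 11}
(A Δ C)ᶜ Δ (C ∪ (C ∩ B)) = {3, 6, 7, 8}
((A Δ C)ᶜ Δ (C ∪ (C ∩ B)))ᶜ = {1, 2, 4, 5, 9, 10, 11}
|((A Δ C)ᶜ Δ (C ∪ (C ∩ B)))ᶜ| = 7

7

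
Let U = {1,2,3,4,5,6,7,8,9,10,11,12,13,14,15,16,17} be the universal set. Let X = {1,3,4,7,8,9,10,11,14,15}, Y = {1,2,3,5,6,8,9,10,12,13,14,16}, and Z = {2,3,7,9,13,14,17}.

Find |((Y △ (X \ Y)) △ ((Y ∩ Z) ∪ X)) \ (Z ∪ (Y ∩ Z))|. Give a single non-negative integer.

4

X \ Y = {4,7,11,15}
Y △ (X \ Y) = {1,2,3,4,5,6,7,8,9,10,11,12,13,14,15,16}
Y ∩ Z = {2,3,9,13,14}
(Y ∩ Z) ∪ X = {1,2,3,4,7,8,9,10,11,13,14,15}
(Y △ (X \ Y)) △ ((Y ∩ Z) ∪ X) = {5,6,12,16}
Z ∪ (Y ∩ Z) = {2,3,7,9,13,14,17}
((Y △ (X \ Y)) △ ((Y ∩ Z) ∪ X)) \ (Z ∪ (Y ∩ Z)) = {5,6,12,16}
|((Y △ (X \ Y)) △ ((Y ∩ Z) ∪ X)) \ (Z ∪ (Y ∩ Z))| = 4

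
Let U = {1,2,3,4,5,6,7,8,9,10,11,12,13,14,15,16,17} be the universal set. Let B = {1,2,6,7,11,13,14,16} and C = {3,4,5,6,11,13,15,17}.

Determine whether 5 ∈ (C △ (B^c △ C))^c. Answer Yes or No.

5 ∉ B, so 5 ∈ B^c
5 ∈ B^c and 5 ∈ C, so 5 ∉ B^c △ C
5 ∈ C and 5 ∉ (B^c △ C), so 5 ∈ C △ (B^c △ C)
5 ∉ (C △ (B^c △ C))^c since 5 ∈ (C △ (B^c △ C))

No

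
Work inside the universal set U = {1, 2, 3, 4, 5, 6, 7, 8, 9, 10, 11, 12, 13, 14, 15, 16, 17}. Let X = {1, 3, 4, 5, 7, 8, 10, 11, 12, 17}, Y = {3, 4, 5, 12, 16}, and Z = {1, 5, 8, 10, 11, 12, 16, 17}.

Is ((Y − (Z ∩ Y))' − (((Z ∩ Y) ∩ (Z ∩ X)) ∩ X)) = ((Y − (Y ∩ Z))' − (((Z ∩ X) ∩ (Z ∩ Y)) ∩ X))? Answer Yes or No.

Z ∩ Y = {5, 12, 16}
Y − (Z ∩ Y) = {3, 4}
(Y − (Z ∩ Y))' = {1, 2, 5, 6, 7, 8, 9, 10, 11, 12, 13, 14, 15, 16, 17}
Z ∩ X = {1, 5, 8, 10, 11, 12, 17}
(Z ∩ Y) ∩ (Z ∩ X) = {5, 12}
((Z ∩ Y) ∩ (Z ∩ X)) ∩ X = {5, 12}
(Y − (Z ∩ Y))' − (((Z ∩ Y) ∩ (Z ∩ X)) ∩ X) = {1, 2, 6, 7, 8, 9, 10, 11, 13, 14, 15, 16, 17}
Y ∩ Z = {5, 12, 16}
Y − (Y ∩ Z) = {3, 4}
(Y − (Y ∩ Z))' = {1, 2, 5, 6, 7, 8, 9, 10, 11, 12, 13, 14, 15, 16, 17}
(Z ∩ X) ∩ (Z ∩ Y) = {5, 12}
((Z ∩ X) ∩ (Z ∩ Y)) ∩ X = {5, 12}
(Y − (Y ∩ Z))' − (((Z ∩ X) ∩ (Z ∩ Y)) ∩ X) = {1, 2, 6, 7, 8, 9, 10, 11, 13, 14, 15, 16, 17}
Both equal {1, 2, 6, 7, 8, 9, 10, 11, 13, 14, 15, 16, 17}, so (Y − (Z ∩ Y))' − (((Z ∩ Y) ∩ (Z ∩ X)) ∩ X) = (Y − (Y ∩ Z))' − (((Z ∩ X) ∩ (Z ∩ Y)) ∩ X).

Yes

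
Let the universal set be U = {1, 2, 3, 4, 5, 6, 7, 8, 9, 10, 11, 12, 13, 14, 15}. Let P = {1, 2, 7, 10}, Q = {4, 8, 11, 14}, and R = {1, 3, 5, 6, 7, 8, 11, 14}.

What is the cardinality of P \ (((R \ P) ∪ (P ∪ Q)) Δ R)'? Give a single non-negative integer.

R \ P = {3, 5, 6, 8, 11, 14}
P ∪ Q = {1, 2, 4, 7, 8, 10, 11, 14}
(R \ P) ∪ (P ∪ Q) = {1, 2, 3, 4, 5, 6, 7, 8, 10, 11, 14}
((R \ P) ∪ (P ∪ Q)) Δ R = {2, 4, 10}
(((R \ P) ∪ (P ∪ Q)) Δ R)' = {1, 3, 5, 6, 7, 8, 9, 11, 12, 13, 14, 15}
P \ (((R \ P) ∪ (P ∪ Q)) Δ R)' = {2, 10}
|P \ (((R \ P) ∪ (P ∪ Q)) Δ R)'| = 2

2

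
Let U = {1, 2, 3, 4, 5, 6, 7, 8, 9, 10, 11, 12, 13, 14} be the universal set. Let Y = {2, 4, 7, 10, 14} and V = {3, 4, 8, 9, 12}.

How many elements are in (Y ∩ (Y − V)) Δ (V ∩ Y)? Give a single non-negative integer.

5

Y − V = {2, 7, 10, 14}
Y ∩ (Y − V) = {2, 7, 10, 14}
V ∩ Y = {4}
(Y ∩ (Y − V)) Δ (V ∩ Y) = {2, 4, 7, 10, 14}
|(Y ∩ (Y − V)) Δ (V ∩ Y)| = 5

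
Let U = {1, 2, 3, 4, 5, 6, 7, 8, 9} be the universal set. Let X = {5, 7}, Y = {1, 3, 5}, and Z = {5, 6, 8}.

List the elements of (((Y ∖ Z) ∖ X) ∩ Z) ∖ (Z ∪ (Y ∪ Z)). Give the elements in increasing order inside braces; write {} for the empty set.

{}

Y ∖ Z = {1, 3}
(Y ∖ Z) ∖ X = {1, 3}
((Y ∖ Z) ∖ X) ∩ Z = {}
Y ∪ Z = {1, 3, 5, 6, 8}
Z ∪ (Y ∪ Z) = {1, 3, 5, 6, 8}
(((Y ∖ Z) ∖ X) ∩ Z) ∖ (Z ∪ (Y ∪ Z)) = {}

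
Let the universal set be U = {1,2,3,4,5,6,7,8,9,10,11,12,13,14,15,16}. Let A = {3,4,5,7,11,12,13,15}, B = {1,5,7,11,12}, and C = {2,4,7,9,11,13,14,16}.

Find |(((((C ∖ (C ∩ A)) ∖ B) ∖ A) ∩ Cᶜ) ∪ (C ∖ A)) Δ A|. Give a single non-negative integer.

12

C ∩ A = {4,7,11,13}
C ∖ (C ∩ A) = {2,9,14,16}
(C ∖ (C ∩ A)) ∖ B = {2,9,14,16}
((C ∖ (C ∩ A)) ∖ B) ∖ A = {2,9,14,16}
Cᶜ = {1,3,5,6,8,10,12,15}
(((C ∖ (C ∩ A)) ∖ B) ∖ A) ∩ Cᶜ = {}
C ∖ A = {2,9,14,16}
((((C ∖ (C ∩ A)) ∖ B) ∖ A) ∩ Cᶜ) ∪ (C ∖ A) = {2,9,14,16}
(((((C ∖ (C ∩ A)) ∖ B) ∖ A) ∩ Cᶜ) ∪ (C ∖ A)) Δ A = {2,3,4,5,7,9,11,12,13,14,15,16}
|(((((C ∖ (C ∩ A)) ∖ B) ∖ A) ∩ Cᶜ) ∪ (C ∖ A)) Δ A| = 12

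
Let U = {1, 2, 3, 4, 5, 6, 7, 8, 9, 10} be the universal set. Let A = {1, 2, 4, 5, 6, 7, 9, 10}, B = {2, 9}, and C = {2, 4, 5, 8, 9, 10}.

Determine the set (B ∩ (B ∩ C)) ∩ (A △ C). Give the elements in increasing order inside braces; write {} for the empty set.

{}

B ∩ C = {2, 9}
B ∩ (B ∩ C) = {2, 9}
A △ C = {1, 6, 7, 8}
(B ∩ (B ∩ C)) ∩ (A △ C) = {}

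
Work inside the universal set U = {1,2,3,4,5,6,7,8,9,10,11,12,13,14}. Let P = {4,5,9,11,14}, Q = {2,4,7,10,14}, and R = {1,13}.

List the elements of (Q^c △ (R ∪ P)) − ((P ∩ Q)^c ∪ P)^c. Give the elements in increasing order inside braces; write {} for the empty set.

{3,4,6,8,12,14}

Q^c = {1,3,5,6,8,9,11,12,13}
R ∪ P = {1,4,5,9,11,13,14}
Q^c △ (R ∪ P) = {3,4,6,8,12,14}
P ∩ Q = {4,14}
(P ∩ Q)^c = {1,2,3,5,6,7,8,9,10,11,12,13}
(P ∩ Q)^c ∪ P = {1,2,3,4,5,6,7,8,9,10,11,12,13,14}
((P ∩ Q)^c ∪ P)^c = {}
(Q^c △ (R ∪ P)) − ((P ∩ Q)^c ∪ P)^c = {3,4,6,8,12,14}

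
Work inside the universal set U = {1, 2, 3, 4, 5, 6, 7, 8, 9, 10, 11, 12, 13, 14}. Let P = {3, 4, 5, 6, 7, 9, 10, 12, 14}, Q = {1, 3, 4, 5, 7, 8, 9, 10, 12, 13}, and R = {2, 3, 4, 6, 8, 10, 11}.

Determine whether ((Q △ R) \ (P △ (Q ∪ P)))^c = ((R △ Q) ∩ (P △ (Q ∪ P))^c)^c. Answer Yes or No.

Q △ R = {1, 2, 5, 6, 7, 9, 11, 12, 13}
Q ∪ P = {1, 3, 4, 5, 6, 7, 8, 9, 10, 12, 13, 14}
P △ (Q ∪ P) = {1, 8, 13}
(Q △ R) \ (P △ (Q ∪ P)) = {2, 5, 6, 7, 9, 11, 12}
((Q △ R) \ (P △ (Q ∪ P)))^c = {1, 3, 4, 8, 10, 13, 14}
R △ Q = {1, 2, 5, 6, 7, 9, 11, 12, 13}
(P △ (Q ∪ P))^c = {2, 3, 4, 5, 6, 7, 9, 10, 11, 12, 14}
(R △ Q) ∩ (P △ (Q ∪ P))^c = {2, 5, 6, 7, 9, 11, 12}
((R △ Q) ∩ (P △ (Q ∪ P))^c)^c = {1, 3, 4, 8, 10, 13, 14}
Both equal {1, 3, 4, 8, 10, 13, 14}, so ((Q △ R) \ (P △ (Q ∪ P)))^c = ((R △ Q) ∩ (P △ (Q ∪ P))^c)^c.

Yes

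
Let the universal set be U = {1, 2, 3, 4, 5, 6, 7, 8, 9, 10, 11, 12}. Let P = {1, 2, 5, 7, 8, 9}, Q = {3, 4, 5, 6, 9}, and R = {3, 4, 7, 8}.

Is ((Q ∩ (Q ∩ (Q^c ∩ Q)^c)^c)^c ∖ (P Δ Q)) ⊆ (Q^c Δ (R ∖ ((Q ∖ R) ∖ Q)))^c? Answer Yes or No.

No

Q^c = {1, 2, 7, 8, 10, 11, 12}
Q^c ∩ Q = {}
(Q^c ∩ Q)^c = {1, 2, 3, 4, 5, 6, 7, 8, 9, 10, 11, 12}
Q ∩ (Q^c ∩ Q)^c = {3, 4, 5, 6, 9}
(Q ∩ (Q^c ∩ Q)^c)^c = {1, 2, 7, 8, 10, 11, 12}
Q ∩ (Q ∩ (Q^c ∩ Q)^c)^c = {}
(Q ∩ (Q ∩ (Q^c ∩ Q)^c)^c)^c = {1, 2, 3, 4, 5, 6, 7, 8, 9, 10, 11, 12}
P Δ Q = {1, 2, 3, 4, 6, 7, 8}
(Q ∩ (Q ∩ (Q^c ∩ Q)^c)^c)^c ∖ (P Δ Q) = {5, 9, 10, 11, 12}
Q ∖ R = {5, 6, 9}
(Q ∖ R) ∖ Q = {}
R ∖ ((Q ∖ R) ∖ Q) = {3, 4, 7, 8}
Q^c Δ (R ∖ ((Q ∖ R) ∖ Q)) = {1, 2, 3, 4, 10, 11, 12}
(Q^c Δ (R ∖ ((Q ∖ R) ∖ Q)))^c = {5, 6, 7, 8, 9}
10 ∈ (Q ∩ (Q ∩ (Q^c ∩ Q)^c)^c)^c ∖ (P Δ Q) but 10 ∉ (Q^c Δ (R ∖ ((Q ∖ R) ∖ Q)))^c, so the inclusion fails.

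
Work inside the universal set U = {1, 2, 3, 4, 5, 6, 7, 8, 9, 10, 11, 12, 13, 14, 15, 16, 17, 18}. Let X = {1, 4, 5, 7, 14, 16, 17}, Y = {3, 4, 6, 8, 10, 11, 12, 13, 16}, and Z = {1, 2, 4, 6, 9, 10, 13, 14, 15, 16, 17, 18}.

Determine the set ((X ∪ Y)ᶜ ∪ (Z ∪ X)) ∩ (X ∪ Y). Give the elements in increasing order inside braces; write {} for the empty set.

{1, 4, 5, 6, 7, 10, 13, 14, 16, 17}

X ∪ Y = {1, 3, 4, 5, 6, 7, 8, 10, 11, 12, 13, 14, 16, 17}
(X ∪ Y)ᶜ = {2, 9, 15, 18}
Z ∪ X = {1, 2, 4, 5, 6, 7, 9, 10, 13, 14, 15, 16, 17, 18}
(X ∪ Y)ᶜ ∪ (Z ∪ X) = {1, 2, 4, 5, 6, 7, 9, 10, 13, 14, 15, 16, 17, 18}
((X ∪ Y)ᶜ ∪ (Z ∪ X)) ∩ (X ∪ Y) = {1, 4, 5, 6, 7, 10, 13, 14, 16, 17}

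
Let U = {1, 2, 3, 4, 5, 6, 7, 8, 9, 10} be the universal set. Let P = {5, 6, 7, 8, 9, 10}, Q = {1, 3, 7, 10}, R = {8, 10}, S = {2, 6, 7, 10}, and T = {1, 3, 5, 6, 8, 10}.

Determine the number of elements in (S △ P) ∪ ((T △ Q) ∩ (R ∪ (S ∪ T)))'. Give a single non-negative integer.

S △ P = {2, 5, 8, 9}
T △ Q = {5, 6, 7, 8}
S ∪ T = {1, 2, 3, 5, 6, 7, 8, 10}
R ∪ (S ∪ T) = {1, 2, 3, 5, 6, 7, 8, 10}
(T △ Q) ∩ (R ∪ (S ∪ T)) = {5, 6, 7, 8}
((T △ Q) ∩ (R ∪ (S ∪ T)))' = {1, 2, 3, 4, 9, 10}
(S △ P) ∪ ((T △ Q) ∩ (R ∪ (S ∪ T)))' = {1, 2, 3, 4, 5, 8, 9, 10}
|(S △ P) ∪ ((T △ Q) ∩ (R ∪ (S ∪ T)))'| = 8

8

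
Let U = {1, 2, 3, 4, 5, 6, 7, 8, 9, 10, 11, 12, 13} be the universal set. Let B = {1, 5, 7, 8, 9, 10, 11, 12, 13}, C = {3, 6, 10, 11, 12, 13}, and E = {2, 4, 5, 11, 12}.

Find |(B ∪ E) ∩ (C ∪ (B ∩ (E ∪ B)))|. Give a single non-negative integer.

9

B ∪ E = {1, 2, 4, 5, 7, 8, 9, 10, 11, 12, 13}
E ∪ B = {1, 2, 4, 5, 7, 8, 9, 10, 11, 12, 13}
B ∩ (E ∪ B) = {1, 5, 7, 8, 9, 10, 11, 12, 13}
C ∪ (B ∩ (E ∪ B)) = {1, 3, 5, 6, 7, 8, 9, 10, 11, 12, 13}
(B ∪ E) ∩ (C ∪ (B ∩ (E ∪ B))) = {1, 5, 7, 8, 9, 10, 11, 12, 13}
|(B ∪ E) ∩ (C ∪ (B ∩ (E ∪ B)))| = 9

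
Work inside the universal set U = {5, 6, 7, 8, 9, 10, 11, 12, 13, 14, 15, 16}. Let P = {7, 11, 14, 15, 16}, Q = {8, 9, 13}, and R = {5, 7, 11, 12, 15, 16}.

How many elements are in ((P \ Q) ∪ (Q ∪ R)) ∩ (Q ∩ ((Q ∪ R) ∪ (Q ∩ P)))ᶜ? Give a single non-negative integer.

P \ Q = {7, 11, 14, 15, 16}
Q ∪ R = {5, 7, 8, 9, 11, 12, 13, 15, 16}
(P \ Q) ∪ (Q ∪ R) = {5, 7, 8, 9, 11, 12, 13, 14, 15, 16}
Q ∩ P = {}
(Q ∪ R) ∪ (Q ∩ P) = {5, 7, 8, 9, 11, 12, 13, 15, 16}
Q ∩ ((Q ∪ R) ∪ (Q ∩ P)) = {8, 9, 13}
(Q ∩ ((Q ∪ R) ∪ (Q ∩ P)))ᶜ = {5, 6, 7, 10, 11, 12, 14, 15, 16}
((P \ Q) ∪ (Q ∪ R)) ∩ (Q ∩ ((Q ∪ R) ∪ (Q ∩ P)))ᶜ = {5, 7, 11, 12, 14, 15, 16}
|((P \ Q) ∪ (Q ∪ R)) ∩ (Q ∩ ((Q ∪ R) ∪ (Q ∩ P)))ᶜ| = 7

7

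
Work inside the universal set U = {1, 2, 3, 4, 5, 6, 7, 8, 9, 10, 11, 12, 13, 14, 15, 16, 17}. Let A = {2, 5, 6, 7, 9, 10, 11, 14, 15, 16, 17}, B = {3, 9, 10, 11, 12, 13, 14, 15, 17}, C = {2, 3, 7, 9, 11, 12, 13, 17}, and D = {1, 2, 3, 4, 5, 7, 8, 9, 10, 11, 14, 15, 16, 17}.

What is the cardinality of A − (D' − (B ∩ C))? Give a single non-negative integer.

10

D' = {6, 12, 13}
B ∩ C = {3, 9, 11, 12, 13, 17}
D' − (B ∩ C) = {6}
A − (D' − (B ∩ C)) = {2, 5, 7, 9, 10, 11, 14, 15, 16, 17}
|A − (D' − (B ∩ C))| = 10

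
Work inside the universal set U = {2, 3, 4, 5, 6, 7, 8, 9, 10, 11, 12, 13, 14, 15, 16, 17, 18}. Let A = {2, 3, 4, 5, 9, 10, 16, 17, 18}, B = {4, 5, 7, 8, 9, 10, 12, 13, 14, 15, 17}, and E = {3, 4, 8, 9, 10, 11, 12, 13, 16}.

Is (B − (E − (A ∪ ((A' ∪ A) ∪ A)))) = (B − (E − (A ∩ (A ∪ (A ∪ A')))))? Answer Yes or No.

A' = {6, 7, 8, 11, 12, 13, 14, 15}
A' ∪ A = {2, 3, 4, 5, 6, 7, 8, 9, 10, 11, 12, 13, 14, 15, 16, 17, 18}
(A' ∪ A) ∪ A = {2, 3, 4, 5, 6, 7, 8, 9, 10, 11, 12, 13, 14, 15, 16, 17, 18}
A ∪ ((A' ∪ A) ∪ A) = {2, 3, 4, 5, 6, 7, 8, 9, 10, 11, 12, 13, 14, 15, 16, 17, 18}
E − (A ∪ ((A' ∪ A) ∪ A)) = {}
B − (E − (A ∪ ((A' ∪ A) ∪ A))) = {4, 5, 7, 8, 9, 10, 12, 13, 14, 15, 17}
A ∪ A' = {2, 3, 4, 5, 6, 7, 8, 9, 10, 11, 12, 13, 14, 15, 16, 17, 18}
A ∪ (A ∪ A') = {2, 3, 4, 5, 6, 7, 8, 9, 10, 11, 12, 13, 14, 15, 16, 17, 18}
A ∩ (A ∪ (A ∪ A')) = {2, 3, 4, 5, 9, 10, 16, 17, 18}
E − (A ∩ (A ∪ (A ∪ A'))) = {8, 11, 12, 13}
B − (E − (A ∩ (A ∪ (A ∪ A')))) = {4, 5, 7, 9, 10, 14, 15, 17}
8 ∈ B − (E − (A ∪ ((A' ∪ A) ∪ A))) but 8 ∉ B − (E − (A ∩ (A ∪ (A ∪ A')))), so they differ.

No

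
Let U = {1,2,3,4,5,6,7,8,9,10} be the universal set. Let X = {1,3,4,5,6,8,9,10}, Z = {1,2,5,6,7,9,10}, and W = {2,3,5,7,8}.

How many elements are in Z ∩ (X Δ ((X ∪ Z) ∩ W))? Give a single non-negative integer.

6

X ∪ Z = {1,2,3,4,5,6,7,8,9,10}
(X ∪ Z) ∩ W = {2,3,5,7,8}
X Δ ((X ∪ Z) ∩ W) = {1,2,4,6,7,9,10}
Z ∩ (X Δ ((X ∪ Z) ∩ W)) = {1,2,6,7,9,10}
|Z ∩ (X Δ ((X ∪ Z) ∩ W))| = 6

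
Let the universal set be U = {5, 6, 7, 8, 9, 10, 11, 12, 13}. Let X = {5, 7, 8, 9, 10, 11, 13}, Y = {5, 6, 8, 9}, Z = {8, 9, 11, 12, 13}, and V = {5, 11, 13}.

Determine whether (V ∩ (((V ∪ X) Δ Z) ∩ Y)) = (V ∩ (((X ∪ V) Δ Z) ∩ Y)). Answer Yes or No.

V ∪ X = {5, 7, 8, 9, 10, 11, 13}
(V ∪ X) Δ Z = {5, 7, 10, 12}
((V ∪ X) Δ Z) ∩ Y = {5}
V ∩ (((V ∪ X) Δ Z) ∩ Y) = {5}
X ∪ V = {5, 7, 8, 9, 10, 11, 13}
(X ∪ V) Δ Z = {5, 7, 10, 12}
((X ∪ V) Δ Z) ∩ Y = {5}
V ∩ (((X ∪ V) Δ Z) ∩ Y) = {5}
Both equal {5}, so V ∩ (((V ∪ X) Δ Z) ∩ Y) = V ∩ (((X ∪ V) Δ Z) ∩ Y).

Yes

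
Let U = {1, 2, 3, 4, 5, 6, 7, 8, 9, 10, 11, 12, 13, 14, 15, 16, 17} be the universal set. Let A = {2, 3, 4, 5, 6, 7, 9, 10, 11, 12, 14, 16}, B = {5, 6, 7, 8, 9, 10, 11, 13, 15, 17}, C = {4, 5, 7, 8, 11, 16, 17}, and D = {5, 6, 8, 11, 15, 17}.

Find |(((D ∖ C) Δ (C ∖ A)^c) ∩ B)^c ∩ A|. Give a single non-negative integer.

D ∖ C = {6, 15}
C ∖ A = {8, 17}
(C ∖ A)^c = {1, 2, 3, 4, 5, 6, 7, 9, 10, 11, 12, 13, 14, 15, 16}
(D ∖ C) Δ (C ∖ A)^c = {1, 2, 3, 4, 5, 7, 9, 10, 11, 12, 13, 14, 16}
((D ∖ C) Δ (C ∖ A)^c) ∩ B = {5, 7, 9, 10, 11, 13}
(((D ∖ C) Δ (C ∖ A)^c) ∩ B)^c = {1, 2, 3, 4, 6, 8, 12, 14, 15, 16, 17}
(((D ∖ C) Δ (C ∖ A)^c) ∩ B)^c ∩ A = {2, 3, 4, 6, 12, 14, 16}
|(((D ∖ C) Δ (C ∖ A)^c) ∩ B)^c ∩ A| = 7

7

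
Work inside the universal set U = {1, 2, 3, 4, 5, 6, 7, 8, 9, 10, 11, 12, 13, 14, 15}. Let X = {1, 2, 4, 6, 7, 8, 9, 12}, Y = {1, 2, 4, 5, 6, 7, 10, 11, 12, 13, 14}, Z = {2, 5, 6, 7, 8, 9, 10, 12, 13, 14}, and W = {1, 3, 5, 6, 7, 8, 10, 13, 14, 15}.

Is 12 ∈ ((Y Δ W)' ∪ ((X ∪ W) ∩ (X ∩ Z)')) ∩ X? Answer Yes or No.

No

12 ∈ Y and 12 ∉ W, so 12 ∈ Y Δ W
12 ∉ (Y Δ W)' since 12 ∈ (Y Δ W)
12 ∈ X and 12 ∉ W, so 12 ∈ X ∪ W
12 ∈ X and 12 ∈ Z, so 12 ∈ X ∩ Z
12 ∉ (X ∩ Z)' since 12 ∈ (X ∩ Z)
12 ∈ (X ∪ W) and 12 ∉ (X ∩ Z)', so 12 ∉ (X ∪ W) ∩ (X ∩ Z)'
12 ∉ (Y Δ W)' and 12 ∉ ((X ∪ W) ∩ (X ∩ Z)'), so 12 ∉ (Y Δ W)' ∪ ((X ∪ W) ∩ (X ∩ Z)')
12 ∉ ((Y Δ W)' ∪ ((X ∪ W) ∩ (X ∩ Z)')) and 12 ∈ X, so 12 ∉ ((Y Δ W)' ∪ ((X ∪ W) ∩ (X ∩ Z)')) ∩ X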